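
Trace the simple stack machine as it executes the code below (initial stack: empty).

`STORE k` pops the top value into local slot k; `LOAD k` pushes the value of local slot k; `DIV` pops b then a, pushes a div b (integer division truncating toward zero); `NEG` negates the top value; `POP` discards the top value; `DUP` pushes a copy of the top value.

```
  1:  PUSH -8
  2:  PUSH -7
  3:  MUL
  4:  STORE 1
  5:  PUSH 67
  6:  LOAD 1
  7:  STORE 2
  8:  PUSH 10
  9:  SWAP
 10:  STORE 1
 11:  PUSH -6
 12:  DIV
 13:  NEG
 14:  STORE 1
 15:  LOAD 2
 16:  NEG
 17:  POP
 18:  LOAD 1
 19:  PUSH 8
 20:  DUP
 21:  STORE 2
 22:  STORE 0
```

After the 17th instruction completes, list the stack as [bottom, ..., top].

PUSH -8 → [-8]
PUSH -7 → [-8, -7]
MUL     → [56]
STORE 1 → []
PUSH 67 → [67]
LOAD 1  → [67, 56]
STORE 2 → [67]
PUSH 10 → [67, 10]
SWAP    → [10, 67]
STORE 1 → [10]
PUSH -6 → [10, -6]
DIV     → [-1]
NEG     → [1]
STORE 1 → []
LOAD 2  → [56]
NEG     → [-56]
POP     → []

[]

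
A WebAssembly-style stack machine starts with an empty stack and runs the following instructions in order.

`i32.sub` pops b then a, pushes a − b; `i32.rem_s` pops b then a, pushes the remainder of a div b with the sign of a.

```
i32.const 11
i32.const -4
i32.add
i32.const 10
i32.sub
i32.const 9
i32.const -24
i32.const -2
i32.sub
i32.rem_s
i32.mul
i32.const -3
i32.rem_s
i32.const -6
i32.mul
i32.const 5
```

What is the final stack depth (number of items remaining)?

2

i32.const 11  → [11]
i32.const -4  → [11, -4]
i32.add       → [7]
i32.const 10  → [7, 10]
i32.sub       → [-3]
i32.const 9   → [-3, 9]
i32.const -24 → [-3, 9, -24]
i32.const -2  → [-3, 9, -24, -2]
i32.sub       → [-3, 9, -22]
i32.rem_s     → [-3, 9]
i32.mul       → [-27]
i32.const -3  → [-27, -3]
i32.rem_s     → [0]
i32.const -6  → [0, -6]
i32.mul       → [0]
i32.const 5   → [0, 5]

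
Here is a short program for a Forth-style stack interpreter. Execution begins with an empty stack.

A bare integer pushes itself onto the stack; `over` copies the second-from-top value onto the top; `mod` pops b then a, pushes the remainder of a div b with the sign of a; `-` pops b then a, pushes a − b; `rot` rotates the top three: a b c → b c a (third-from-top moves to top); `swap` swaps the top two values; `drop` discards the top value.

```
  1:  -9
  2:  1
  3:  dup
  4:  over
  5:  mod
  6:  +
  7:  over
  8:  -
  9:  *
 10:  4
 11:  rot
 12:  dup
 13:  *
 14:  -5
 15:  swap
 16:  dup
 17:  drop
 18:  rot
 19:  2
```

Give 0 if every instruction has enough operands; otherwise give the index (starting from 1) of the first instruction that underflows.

11

-9   : [-9]
1    : [-9, 1]
dup  : [-9, 1, 1]
over : [-9, 1, 1, 1]
mod  : [-9, 1, 0]
+    : [-9, 1]
over : [-9, 1, -9]
-    : [-9, 10]
*    : [-90]
4    : [-90, 4]
rot  — needs 3 operands, stack has 2 → underflow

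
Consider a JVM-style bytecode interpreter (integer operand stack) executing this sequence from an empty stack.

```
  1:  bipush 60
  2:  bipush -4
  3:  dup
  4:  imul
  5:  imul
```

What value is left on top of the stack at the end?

bipush 60 -> [60]
bipush -4 -> [60, -4]
dup       -> [60, -4, -4]
imul      -> [60, 16]
imul      -> [960]

960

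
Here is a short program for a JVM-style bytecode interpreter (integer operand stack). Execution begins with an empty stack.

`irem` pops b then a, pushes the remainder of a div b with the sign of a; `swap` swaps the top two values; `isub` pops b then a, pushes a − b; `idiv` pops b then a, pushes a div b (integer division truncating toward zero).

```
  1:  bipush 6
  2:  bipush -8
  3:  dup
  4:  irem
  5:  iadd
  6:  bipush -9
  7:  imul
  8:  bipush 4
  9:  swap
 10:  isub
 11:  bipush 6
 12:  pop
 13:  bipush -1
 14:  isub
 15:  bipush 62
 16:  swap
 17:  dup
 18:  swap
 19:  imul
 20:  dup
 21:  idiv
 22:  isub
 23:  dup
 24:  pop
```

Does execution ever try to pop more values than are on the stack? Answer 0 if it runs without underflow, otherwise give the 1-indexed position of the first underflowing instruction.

0

bipush 6   6
bipush -8  6 -8
dup        6 -8 -8
irem       6 0
iadd       6
bipush -9  6 -9
imul       -54
bipush 4   -54 4
swap       4 -54
isub       58
bipush 6   58 6
pop        58
bipush -1  58 -1
isub       59
bipush 62  59 62
swap       62 59
dup        62 59 59
swap       62 59 59
imul       62 3481
dup        62 3481 3481
idiv       62 1
isub       61
dup        61 61
pop        61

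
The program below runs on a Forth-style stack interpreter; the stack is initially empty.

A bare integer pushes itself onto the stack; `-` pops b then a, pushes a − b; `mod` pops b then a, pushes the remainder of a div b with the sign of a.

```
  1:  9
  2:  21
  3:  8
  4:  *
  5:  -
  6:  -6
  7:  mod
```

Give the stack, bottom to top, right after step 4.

9  -> 9
21 -> 9 21
8  -> 9 21 8
*  -> 9 168

[9, 168]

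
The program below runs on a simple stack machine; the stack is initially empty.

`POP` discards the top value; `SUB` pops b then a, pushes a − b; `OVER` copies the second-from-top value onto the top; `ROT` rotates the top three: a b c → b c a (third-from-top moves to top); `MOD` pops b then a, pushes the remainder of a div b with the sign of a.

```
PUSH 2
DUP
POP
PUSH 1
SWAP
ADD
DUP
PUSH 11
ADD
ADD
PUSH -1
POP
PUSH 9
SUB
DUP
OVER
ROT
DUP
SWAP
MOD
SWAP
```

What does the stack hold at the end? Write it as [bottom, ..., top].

[8, 0, 8]

PUSH 2  : 2
DUP     : 2 2
POP     : 2
PUSH 1  : 2 1
SWAP    : 1 2
ADD     : 3
DUP     : 3 3
PUSH 11 : 3 3 11
ADD     : 3 14
ADD     : 17
PUSH -1 : 17 -1
POP     : 17
PUSH 9  : 17 9
SUB     : 8
DUP     : 8 8
OVER    : 8 8 8
ROT     : 8 8 8
DUP     : 8 8 8 8
SWAP    : 8 8 8 8
MOD     : 8 8 0
SWAP    : 8 0 8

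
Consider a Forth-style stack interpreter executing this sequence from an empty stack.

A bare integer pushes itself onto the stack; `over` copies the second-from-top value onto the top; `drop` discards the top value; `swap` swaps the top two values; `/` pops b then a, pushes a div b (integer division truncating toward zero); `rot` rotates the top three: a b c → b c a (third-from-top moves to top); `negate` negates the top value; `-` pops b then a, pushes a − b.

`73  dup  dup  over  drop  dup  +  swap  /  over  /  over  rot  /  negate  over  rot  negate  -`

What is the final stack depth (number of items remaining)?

2

73      73
dup     73 73
dup     73 73 73
over    73 73 73 73
drop    73 73 73
dup     73 73 73 73
+       73 73 146
swap    73 146 73
/       73 2
over    73 2 73
/       73 0
over    73 0 73
rot     0 73 73
/       0 1
negate  0 -1
over    0 -1 0
rot     -1 0 0
negate  -1 0 0
-       -1 0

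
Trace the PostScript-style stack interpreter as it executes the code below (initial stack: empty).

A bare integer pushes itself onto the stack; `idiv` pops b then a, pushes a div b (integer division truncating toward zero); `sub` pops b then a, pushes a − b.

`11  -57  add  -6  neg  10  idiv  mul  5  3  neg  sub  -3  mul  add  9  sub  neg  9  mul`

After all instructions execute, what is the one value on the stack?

297

11   -> 11
-57  -> 11 -57
add  -> -46
-6   -> -46 -6
neg  -> -46 6
10   -> -46 6 10
idiv -> -46 0
mul  -> 0
5    -> 0 5
3    -> 0 5 3
neg  -> 0 5 -3
sub  -> 0 8
-3   -> 0 8 -3
mul  -> 0 -24
add  -> -24
9    -> -24 9
sub  -> -33
neg  -> 33
9    -> 33 9
mul  -> 297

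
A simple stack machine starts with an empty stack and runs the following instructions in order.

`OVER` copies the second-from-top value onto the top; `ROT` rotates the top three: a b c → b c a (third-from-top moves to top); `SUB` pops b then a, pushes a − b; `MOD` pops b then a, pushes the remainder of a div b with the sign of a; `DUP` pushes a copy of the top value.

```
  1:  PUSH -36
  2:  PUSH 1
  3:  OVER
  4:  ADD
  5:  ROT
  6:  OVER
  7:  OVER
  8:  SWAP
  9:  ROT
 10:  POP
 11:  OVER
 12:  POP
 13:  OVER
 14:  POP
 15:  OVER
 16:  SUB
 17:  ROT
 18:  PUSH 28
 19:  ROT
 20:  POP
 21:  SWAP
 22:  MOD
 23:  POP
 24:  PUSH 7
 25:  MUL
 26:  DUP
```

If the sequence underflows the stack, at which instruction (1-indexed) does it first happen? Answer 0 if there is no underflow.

5

PUSH -36 : -36
PUSH 1   : -36 1
OVER     : -36 1 -36
ADD      : -36 -35
ROT  — needs 3 operands, stack has 2 → underflow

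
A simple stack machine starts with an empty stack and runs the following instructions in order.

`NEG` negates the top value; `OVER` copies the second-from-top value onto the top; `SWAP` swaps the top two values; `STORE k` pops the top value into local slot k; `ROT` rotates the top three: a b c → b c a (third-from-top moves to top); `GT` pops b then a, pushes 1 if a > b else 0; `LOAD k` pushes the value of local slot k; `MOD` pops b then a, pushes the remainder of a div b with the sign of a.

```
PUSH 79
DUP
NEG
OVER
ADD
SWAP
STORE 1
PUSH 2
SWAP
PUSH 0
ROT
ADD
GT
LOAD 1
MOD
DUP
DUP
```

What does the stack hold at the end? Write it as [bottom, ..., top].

PUSH 79 -> [79]
DUP     -> [79, 79]
NEG     -> [79, -79]
OVER    -> [79, -79, 79]
ADD     -> [79, 0]
SWAP    -> [0, 79]
STORE 1 -> [0]
PUSH 2  -> [0, 2]
SWAP    -> [2, 0]
PUSH 0  -> [2, 0, 0]
ROT     -> [0, 0, 2]
ADD     -> [0, 2]
GT      -> [0]
LOAD 1  -> [0, 79]
MOD     -> [0]
DUP     -> [0, 0]
DUP     -> [0, 0, 0]

[0, 0, 0]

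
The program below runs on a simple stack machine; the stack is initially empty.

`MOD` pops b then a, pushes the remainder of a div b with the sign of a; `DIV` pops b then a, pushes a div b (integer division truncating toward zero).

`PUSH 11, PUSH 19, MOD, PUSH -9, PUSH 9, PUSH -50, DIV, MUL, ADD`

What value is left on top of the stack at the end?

PUSH 11  : [11]
PUSH 19  : [11, 19]
MOD      : [11]
PUSH -9  : [11, -9]
PUSH 9   : [11, -9, 9]
PUSH -50 : [11, -9, 9, -50]
DIV      : [11, -9, 0]
MUL      : [11, 0]
ADD      : [11]

11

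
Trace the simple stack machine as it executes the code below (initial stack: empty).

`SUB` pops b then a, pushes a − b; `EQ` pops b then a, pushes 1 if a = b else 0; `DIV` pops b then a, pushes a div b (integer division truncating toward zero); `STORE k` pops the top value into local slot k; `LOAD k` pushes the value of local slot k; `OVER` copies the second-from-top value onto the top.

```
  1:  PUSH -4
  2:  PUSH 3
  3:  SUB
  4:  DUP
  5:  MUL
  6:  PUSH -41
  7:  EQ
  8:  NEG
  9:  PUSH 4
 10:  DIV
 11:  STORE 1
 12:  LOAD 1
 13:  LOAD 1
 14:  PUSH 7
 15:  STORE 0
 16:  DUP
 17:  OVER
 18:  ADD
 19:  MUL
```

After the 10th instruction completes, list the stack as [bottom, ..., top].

[0]

PUSH -4  -> [-4]
PUSH 3   -> [-4, 3]
SUB      -> [-7]
DUP      -> [-7, -7]
MUL      -> [49]
PUSH -41 -> [49, -41]
EQ       -> [0]
NEG      -> [0]
PUSH 4   -> [0, 4]
DIV      -> [0]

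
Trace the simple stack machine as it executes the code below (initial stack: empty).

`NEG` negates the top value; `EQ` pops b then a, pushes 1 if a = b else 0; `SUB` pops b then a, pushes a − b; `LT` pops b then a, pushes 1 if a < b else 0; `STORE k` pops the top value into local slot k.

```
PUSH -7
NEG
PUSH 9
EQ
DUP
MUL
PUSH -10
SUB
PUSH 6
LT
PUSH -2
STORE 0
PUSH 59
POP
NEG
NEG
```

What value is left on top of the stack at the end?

0

PUSH -7  → -7
NEG      → 7
PUSH 9   → 7 9
EQ       → 0
DUP      → 0 0
MUL      → 0
PUSH -10 → 0 -10
SUB      → 10
PUSH 6   → 10 6
LT       → 0
PUSH -2  → 0 -2
STORE 0  → 0
PUSH 59  → 0 59
POP      → 0
NEG      → 0
NEG      → 0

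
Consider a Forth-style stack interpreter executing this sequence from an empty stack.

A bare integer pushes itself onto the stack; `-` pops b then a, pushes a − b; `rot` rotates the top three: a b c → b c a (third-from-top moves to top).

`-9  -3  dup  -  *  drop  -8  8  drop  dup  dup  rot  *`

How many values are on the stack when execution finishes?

-9   → [-9]
-3   → [-9, -3]
dup  → [-9, -3, -3]
-    → [-9, 0]
*    → [0]
drop → []
-8   → [-8]
8    → [-8, 8]
drop → [-8]
dup  → [-8, -8]
dup  → [-8, -8, -8]
rot  → [-8, -8, -8]
*    → [-8, 64]

2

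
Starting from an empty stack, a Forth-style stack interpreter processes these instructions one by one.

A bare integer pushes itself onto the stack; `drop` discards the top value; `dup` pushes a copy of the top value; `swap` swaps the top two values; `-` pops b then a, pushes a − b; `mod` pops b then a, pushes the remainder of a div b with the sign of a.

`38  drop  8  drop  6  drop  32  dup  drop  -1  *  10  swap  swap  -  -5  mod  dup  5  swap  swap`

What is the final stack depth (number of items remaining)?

3

38   -> [38]
drop -> []
8    -> [8]
drop -> []
6    -> [6]
drop -> []
32   -> [32]
dup  -> [32, 32]
drop -> [32]
-1   -> [32, -1]
*    -> [-32]
10   -> [-32, 10]
swap -> [10, -32]
swap -> [-32, 10]
-    -> [-42]
-5   -> [-42, -5]
mod  -> [-2]
dup  -> [-2, -2]
5    -> [-2, -2, 5]
swap -> [-2, 5, -2]
swap -> [-2, -2, 5]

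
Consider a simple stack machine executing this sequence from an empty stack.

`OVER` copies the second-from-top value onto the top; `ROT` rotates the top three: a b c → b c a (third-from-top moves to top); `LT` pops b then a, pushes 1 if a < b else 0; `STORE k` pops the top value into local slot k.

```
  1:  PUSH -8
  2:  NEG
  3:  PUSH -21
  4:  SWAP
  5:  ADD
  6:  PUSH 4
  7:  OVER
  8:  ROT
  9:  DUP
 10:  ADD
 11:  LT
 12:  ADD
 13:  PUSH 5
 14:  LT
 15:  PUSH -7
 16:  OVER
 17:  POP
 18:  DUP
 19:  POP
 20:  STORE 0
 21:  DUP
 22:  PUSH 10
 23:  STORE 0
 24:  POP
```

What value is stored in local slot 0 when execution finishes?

10

PUSH -8  -> [-8]
NEG      -> [8]
PUSH -21 -> [8, -21]
SWAP     -> [-21, 8]
ADD      -> [-13]
PUSH 4   -> [-13, 4]
OVER     -> [-13, 4, -13]
ROT      -> [4, -13, -13]
DUP      -> [4, -13, -13, -13]
ADD      -> [4, -13, -26]
LT       -> [4, 0]
ADD      -> [4]
PUSH 5   -> [4, 5]
LT       -> [1]
PUSH -7  -> [1, -7]
OVER     -> [1, -7, 1]
POP      -> [1, -7]
DUP      -> [1, -7, -7]
POP      -> [1, -7]
STORE 0  -> [1]
DUP      -> [1, 1]
PUSH 10  -> [1, 1, 10]
STORE 0  -> [1, 1]
POP      -> [1]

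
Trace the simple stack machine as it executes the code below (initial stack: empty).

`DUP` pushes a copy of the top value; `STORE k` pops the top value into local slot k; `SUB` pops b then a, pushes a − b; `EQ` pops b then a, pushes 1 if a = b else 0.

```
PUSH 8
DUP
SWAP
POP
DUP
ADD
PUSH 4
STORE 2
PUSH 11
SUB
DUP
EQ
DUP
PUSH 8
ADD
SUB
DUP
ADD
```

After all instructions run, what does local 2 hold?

PUSH 8  → 8
DUP     → 8 8
SWAP    → 8 8
POP     → 8
DUP     → 8 8
ADD     → 16
PUSH 4  → 16 4
STORE 2 → 16
PUSH 11 → 16 11
SUB     → 5
DUP     → 5 5
EQ      → 1
DUP     → 1 1
PUSH 8  → 1 1 8
ADD     → 1 9
SUB     → -8
DUP     → -8 -8
ADD     → -16

4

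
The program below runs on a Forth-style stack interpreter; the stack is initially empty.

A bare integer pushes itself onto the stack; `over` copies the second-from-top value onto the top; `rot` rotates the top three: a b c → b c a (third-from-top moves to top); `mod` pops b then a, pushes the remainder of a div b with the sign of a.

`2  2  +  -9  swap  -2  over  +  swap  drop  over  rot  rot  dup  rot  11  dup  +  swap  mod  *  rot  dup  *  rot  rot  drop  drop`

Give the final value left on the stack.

2    : 2
2    : 2 2
+    : 4
-9   : 4 -9
swap : -9 4
-2   : -9 4 -2
over : -9 4 -2 4
+    : -9 4 2
swap : -9 2 4
drop : -9 2
over : -9 2 -9
rot  : 2 -9 -9
rot  : -9 -9 2
dup  : -9 -9 2 2
rot  : -9 2 2 -9
11   : -9 2 2 -9 11
dup  : -9 2 2 -9 11 11
+    : -9 2 2 -9 22
swap : -9 2 2 22 -9
mod  : -9 2 2 4
*    : -9 2 8
rot  : 2 8 -9
dup  : 2 8 -9 -9
*    : 2 8 81
rot  : 8 81 2
rot  : 81 2 8
drop : 81 2
drop : 81

81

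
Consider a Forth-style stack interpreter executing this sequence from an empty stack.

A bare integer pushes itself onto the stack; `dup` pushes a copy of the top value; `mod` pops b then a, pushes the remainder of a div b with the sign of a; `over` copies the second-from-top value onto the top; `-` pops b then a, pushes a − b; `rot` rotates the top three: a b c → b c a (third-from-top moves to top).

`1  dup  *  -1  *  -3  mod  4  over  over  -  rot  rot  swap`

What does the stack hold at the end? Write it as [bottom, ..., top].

1    → 1
dup  → 1 1
*    → 1
-1   → 1 -1
*    → -1
-3   → -1 -3
mod  → -1
4    → -1 4
over → -1 4 -1
over → -1 4 -1 4
-    → -1 4 -5
rot  → 4 -5 -1
rot  → -5 -1 4
swap → -5 4 -1

[-5, 4, -1]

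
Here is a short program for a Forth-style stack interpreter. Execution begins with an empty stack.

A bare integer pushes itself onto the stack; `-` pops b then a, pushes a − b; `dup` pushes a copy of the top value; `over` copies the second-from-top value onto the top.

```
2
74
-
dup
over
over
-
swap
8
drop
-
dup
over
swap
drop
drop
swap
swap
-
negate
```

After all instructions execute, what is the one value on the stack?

2      : 2
74     : 2 74
-      : -72
dup    : -72 -72
over   : -72 -72 -72
over   : -72 -72 -72 -72
-      : -72 -72 0
swap   : -72 0 -72
8      : -72 0 -72 8
drop   : -72 0 -72
-      : -72 72
dup    : -72 72 72
over   : -72 72 72 72
swap   : -72 72 72 72
drop   : -72 72 72
drop   : -72 72
swap   : 72 -72
swap   : -72 72
-      : -144
negate : 144

144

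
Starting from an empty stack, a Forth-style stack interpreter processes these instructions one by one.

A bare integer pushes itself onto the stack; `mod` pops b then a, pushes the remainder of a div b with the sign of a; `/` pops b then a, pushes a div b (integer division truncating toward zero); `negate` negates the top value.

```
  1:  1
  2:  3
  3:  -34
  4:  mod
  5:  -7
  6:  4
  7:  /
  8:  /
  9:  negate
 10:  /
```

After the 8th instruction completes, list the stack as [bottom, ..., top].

[1, -3]

1   : [1]
3   : [1, 3]
-34 : [1, 3, -34]
mod : [1, 3]
-7  : [1, 3, -7]
4   : [1, 3, -7, 4]
/   : [1, 3, -1]
/   : [1, -3]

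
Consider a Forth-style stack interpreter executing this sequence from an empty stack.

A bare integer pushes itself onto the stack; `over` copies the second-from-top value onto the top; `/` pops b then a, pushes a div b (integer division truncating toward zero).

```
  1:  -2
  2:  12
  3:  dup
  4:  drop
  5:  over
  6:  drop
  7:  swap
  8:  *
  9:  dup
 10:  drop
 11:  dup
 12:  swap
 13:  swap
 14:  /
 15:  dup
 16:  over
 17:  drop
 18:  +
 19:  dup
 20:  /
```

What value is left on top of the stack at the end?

-2   -> -2
12   -> -2 12
dup  -> -2 12 12
drop -> -2 12
over -> -2 12 -2
drop -> -2 12
swap -> 12 -2
*    -> -24
dup  -> -24 -24
drop -> -24
dup  -> -24 -24
swap -> -24 -24
swap -> -24 -24
/    -> 1
dup  -> 1 1
over -> 1 1 1
drop -> 1 1
+    -> 2
dup  -> 2 2
/    -> 1

1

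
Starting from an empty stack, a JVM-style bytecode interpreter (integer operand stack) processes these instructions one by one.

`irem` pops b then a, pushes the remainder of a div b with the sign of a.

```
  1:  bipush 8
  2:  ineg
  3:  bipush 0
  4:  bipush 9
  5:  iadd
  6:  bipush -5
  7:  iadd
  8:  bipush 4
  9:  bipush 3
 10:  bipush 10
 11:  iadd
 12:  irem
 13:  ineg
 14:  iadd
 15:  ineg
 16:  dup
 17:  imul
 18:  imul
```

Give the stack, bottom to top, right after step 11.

bipush 8  → [8]
ineg      → [-8]
bipush 0  → [-8, 0]
bipush 9  → [-8, 0, 9]
iadd      → [-8, 9]
bipush -5 → [-8, 9, -5]
iadd      → [-8, 4]
bipush 4  → [-8, 4, 4]
bipush 3  → [-8, 4, 4, 3]
bipush 10 → [-8, 4, 4, 3, 10]
iadd      → [-8, 4, 4, 13]

[-8, 4, 4, 13]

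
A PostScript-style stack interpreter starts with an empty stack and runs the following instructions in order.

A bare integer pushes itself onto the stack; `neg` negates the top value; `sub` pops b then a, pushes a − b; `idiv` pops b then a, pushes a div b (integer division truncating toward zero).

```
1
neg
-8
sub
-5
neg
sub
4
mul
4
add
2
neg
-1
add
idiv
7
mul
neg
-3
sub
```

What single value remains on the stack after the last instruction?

1    -> [1]
neg  -> [-1]
-8   -> [-1, -8]
sub  -> [7]
-5   -> [7, -5]
neg  -> [7, 5]
sub  -> [2]
4    -> [2, 4]
mul  -> [8]
4    -> [8, 4]
add  -> [12]
2    -> [12, 2]
neg  -> [12, -2]
-1   -> [12, -2, -1]
add  -> [12, -3]
idiv -> [-4]
7    -> [-4, 7]
mul  -> [-28]
neg  -> [28]
-3   -> [28, -3]
sub  -> [31]

31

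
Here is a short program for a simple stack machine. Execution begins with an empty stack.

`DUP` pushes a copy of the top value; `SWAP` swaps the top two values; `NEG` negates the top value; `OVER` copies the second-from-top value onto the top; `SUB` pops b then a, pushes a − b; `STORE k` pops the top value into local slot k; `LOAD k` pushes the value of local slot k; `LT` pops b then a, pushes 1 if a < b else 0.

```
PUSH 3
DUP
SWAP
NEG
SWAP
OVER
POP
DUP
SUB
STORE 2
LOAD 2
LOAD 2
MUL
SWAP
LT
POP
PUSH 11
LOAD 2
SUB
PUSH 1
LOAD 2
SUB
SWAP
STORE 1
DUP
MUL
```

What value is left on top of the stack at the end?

PUSH 3  -> [3]
DUP     -> [3, 3]
SWAP    -> [3, 3]
NEG     -> [3, -3]
SWAP    -> [-3, 3]
OVER    -> [-3, 3, -3]
POP     -> [-3, 3]
DUP     -> [-3, 3, 3]
SUB     -> [-3, 0]
STORE 2 -> [-3]
LOAD 2  -> [-3, 0]
LOAD 2  -> [-3, 0, 0]
MUL     -> [-3, 0]
SWAP    -> [0, -3]
LT      -> [0]
POP     -> []
PUSH 11 -> [11]
LOAD 2  -> [11, 0]
SUB     -> [11]
PUSH 1  -> [11, 1]
LOAD 2  -> [11, 1, 0]
SUB     -> [11, 1]
SWAP    -> [1, 11]
STORE 1 -> [1]
DUP     -> [1, 1]
MUL     -> [1]

1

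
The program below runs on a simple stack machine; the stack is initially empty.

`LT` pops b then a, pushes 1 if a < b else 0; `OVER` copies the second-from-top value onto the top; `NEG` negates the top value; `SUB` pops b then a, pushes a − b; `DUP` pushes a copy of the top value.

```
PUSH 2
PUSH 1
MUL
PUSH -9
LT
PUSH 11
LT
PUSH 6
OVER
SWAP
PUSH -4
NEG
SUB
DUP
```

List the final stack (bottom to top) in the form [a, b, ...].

[1, 1, 2, 2]

PUSH 2   [2]
PUSH 1   [2, 1]
MUL      [2]
PUSH -9  [2, -9]
LT       [0]
PUSH 11  [0, 11]
LT       [1]
PUSH 6   [1, 6]
OVER     [1, 6, 1]
SWAP     [1, 1, 6]
PUSH -4  [1, 1, 6, -4]
NEG      [1, 1, 6, 4]
SUB      [1, 1, 2]
DUP      [1, 1, 2, 2]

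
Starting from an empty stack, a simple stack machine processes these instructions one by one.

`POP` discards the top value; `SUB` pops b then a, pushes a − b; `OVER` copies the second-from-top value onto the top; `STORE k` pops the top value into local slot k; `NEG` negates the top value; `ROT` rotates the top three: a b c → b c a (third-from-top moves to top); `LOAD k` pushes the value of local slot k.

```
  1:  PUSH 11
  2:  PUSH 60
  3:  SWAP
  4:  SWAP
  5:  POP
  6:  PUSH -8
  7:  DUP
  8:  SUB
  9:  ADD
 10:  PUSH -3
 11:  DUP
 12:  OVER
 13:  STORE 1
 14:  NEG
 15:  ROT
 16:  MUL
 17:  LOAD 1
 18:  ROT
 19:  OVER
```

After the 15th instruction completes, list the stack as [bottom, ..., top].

PUSH 11 : 11
PUSH 60 : 11 60
SWAP    : 60 11
SWAP    : 11 60
POP     : 11
PUSH -8 : 11 -8
DUP     : 11 -8 -8
SUB     : 11 0
ADD     : 11
PUSH -3 : 11 -3
DUP     : 11 -3 -3
OVER    : 11 -3 -3 -3
STORE 1 : 11 -3 -3
NEG     : 11 -3 3
ROT     : -3 3 11

[-3, 3, 11]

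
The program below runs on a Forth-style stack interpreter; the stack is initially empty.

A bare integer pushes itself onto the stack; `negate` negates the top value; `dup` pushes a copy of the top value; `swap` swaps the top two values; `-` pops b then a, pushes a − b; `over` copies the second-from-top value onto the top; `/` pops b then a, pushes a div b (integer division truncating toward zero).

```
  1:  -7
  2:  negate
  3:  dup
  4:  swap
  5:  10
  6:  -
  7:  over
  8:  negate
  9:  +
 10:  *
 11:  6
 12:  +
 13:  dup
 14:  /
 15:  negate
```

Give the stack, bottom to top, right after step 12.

[-64]

-7      [-7]
negate  [7]
dup     [7, 7]
swap    [7, 7]
10      [7, 7, 10]
-       [7, -3]
over    [7, -3, 7]
negate  [7, -3, -7]
+       [7, -10]
*       [-70]
6       [-70, 6]
+       [-64]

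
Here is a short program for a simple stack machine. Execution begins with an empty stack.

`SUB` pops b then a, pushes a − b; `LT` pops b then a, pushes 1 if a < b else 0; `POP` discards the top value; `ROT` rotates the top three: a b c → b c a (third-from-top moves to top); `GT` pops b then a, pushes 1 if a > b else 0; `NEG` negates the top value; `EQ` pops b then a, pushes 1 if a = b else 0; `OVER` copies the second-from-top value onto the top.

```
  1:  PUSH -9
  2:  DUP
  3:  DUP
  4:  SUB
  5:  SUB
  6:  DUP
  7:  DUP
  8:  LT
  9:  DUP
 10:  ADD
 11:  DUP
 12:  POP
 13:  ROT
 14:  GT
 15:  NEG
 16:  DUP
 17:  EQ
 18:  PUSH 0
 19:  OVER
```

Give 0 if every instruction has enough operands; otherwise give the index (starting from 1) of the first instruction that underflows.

PUSH -9 -> [-9]
DUP     -> [-9, -9]
DUP     -> [-9, -9, -9]
SUB     -> [-9, 0]
SUB     -> [-9]
DUP     -> [-9, -9]
DUP     -> [-9, -9, -9]
LT      -> [-9, 0]
DUP     -> [-9, 0, 0]
ADD     -> [-9, 0]
DUP     -> [-9, 0, 0]
POP     -> [-9, 0]
ROT  — needs 3 operands, stack has 2 → underflow

13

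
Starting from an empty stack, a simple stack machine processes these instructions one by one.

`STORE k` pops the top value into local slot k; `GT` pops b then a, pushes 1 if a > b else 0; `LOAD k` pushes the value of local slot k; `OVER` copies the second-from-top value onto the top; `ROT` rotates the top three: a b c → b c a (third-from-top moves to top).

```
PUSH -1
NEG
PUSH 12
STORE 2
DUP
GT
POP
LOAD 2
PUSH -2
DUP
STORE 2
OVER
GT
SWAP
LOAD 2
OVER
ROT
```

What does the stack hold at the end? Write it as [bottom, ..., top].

[0, -2, 12, 12]

PUSH -1 : [-1]
NEG     : [1]
PUSH 12 : [1, 12]
STORE 2 : [1]
DUP     : [1, 1]
GT      : [0]
POP     : []
LOAD 2  : [12]
PUSH -2 : [12, -2]
DUP     : [12, -2, -2]
STORE 2 : [12, -2]
OVER    : [12, -2, 12]
GT      : [12, 0]
SWAP    : [0, 12]
LOAD 2  : [0, 12, -2]
OVER    : [0, 12, -2, 12]
ROT     : [0, -2, 12, 12]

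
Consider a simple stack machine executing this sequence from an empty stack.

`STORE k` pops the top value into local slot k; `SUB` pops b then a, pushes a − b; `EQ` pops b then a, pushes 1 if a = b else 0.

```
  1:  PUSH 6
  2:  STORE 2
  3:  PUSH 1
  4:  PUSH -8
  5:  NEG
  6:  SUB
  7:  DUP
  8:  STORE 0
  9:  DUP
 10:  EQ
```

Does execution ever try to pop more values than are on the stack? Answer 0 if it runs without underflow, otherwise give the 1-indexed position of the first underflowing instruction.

0

PUSH 6  -> 6
STORE 2 -> (empty)
PUSH 1  -> 1
PUSH -8 -> 1 -8
NEG     -> 1 8
SUB     -> -7
DUP     -> -7 -7
STORE 0 -> -7
DUP     -> -7 -7
EQ      -> 1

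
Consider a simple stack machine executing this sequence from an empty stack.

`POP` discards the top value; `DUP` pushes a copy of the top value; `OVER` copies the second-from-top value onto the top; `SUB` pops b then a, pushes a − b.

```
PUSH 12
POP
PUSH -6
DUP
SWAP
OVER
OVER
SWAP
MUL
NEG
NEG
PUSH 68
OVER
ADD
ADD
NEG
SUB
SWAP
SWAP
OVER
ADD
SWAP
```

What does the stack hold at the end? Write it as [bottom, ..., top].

[128, -6]

PUSH 12 : 12
POP     : (empty)
PUSH -6 : -6
DUP     : -6 -6
SWAP    : -6 -6
OVER    : -6 -6 -6
OVER    : -6 -6 -6 -6
SWAP    : -6 -6 -6 -6
MUL     : -6 -6 36
NEG     : -6 -6 -36
NEG     : -6 -6 36
PUSH 68 : -6 -6 36 68
OVER    : -6 -6 36 68 36
ADD     : -6 -6 36 104
ADD     : -6 -6 140
NEG     : -6 -6 -140
SUB     : -6 134
SWAP    : 134 -6
SWAP    : -6 134
OVER    : -6 134 -6
ADD     : -6 128
SWAP    : 128 -6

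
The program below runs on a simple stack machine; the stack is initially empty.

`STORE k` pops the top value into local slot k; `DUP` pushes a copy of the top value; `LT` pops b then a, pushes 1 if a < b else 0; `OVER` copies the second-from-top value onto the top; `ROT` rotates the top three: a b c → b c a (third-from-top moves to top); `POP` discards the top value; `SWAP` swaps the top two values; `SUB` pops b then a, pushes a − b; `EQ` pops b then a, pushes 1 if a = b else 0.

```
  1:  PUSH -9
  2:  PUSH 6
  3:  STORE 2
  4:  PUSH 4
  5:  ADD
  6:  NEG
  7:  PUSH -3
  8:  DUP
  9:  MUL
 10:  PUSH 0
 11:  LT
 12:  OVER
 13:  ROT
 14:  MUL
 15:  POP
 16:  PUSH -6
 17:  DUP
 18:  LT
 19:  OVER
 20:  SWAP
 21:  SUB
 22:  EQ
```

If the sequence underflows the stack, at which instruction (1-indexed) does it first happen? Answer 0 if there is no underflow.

PUSH -9 -> [-9]
PUSH 6  -> [-9, 6]
STORE 2 -> [-9]
PUSH 4  -> [-9, 4]
ADD     -> [-5]
NEG     -> [5]
PUSH -3 -> [5, -3]
DUP     -> [5, -3, -3]
MUL     -> [5, 9]
PUSH 0  -> [5, 9, 0]
LT      -> [5, 0]
OVER    -> [5, 0, 5]
ROT     -> [0, 5, 5]
MUL     -> [0, 25]
POP     -> [0]
PUSH -6 -> [0, -6]
DUP     -> [0, -6, -6]
LT      -> [0, 0]
OVER    -> [0, 0, 0]
SWAP    -> [0, 0, 0]
SUB     -> [0, 0]
EQ      -> [1]

0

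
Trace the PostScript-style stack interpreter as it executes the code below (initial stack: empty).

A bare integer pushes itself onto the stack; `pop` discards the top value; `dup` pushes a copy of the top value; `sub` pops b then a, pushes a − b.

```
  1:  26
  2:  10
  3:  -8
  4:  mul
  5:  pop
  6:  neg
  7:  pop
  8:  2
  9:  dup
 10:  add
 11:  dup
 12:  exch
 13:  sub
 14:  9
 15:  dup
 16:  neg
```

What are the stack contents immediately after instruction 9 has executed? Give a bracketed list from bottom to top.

[2, 2]

26  -> [26]
10  -> [26, 10]
-8  -> [26, 10, -8]
mul -> [26, -80]
pop -> [26]
neg -> [-26]
pop -> []
2   -> [2]
dup -> [2, 2]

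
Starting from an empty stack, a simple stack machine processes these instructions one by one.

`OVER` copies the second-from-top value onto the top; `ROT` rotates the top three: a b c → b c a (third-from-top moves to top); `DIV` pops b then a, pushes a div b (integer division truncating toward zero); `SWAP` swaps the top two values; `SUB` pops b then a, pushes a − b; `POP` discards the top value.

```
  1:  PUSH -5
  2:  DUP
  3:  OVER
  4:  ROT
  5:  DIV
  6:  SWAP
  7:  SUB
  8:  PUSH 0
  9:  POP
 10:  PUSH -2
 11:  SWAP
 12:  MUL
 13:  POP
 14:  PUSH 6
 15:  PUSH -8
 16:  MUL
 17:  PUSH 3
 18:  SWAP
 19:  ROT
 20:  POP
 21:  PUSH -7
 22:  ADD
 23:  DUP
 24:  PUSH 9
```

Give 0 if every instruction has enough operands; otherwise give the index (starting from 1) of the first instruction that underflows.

19

PUSH -5  [-5]
DUP      [-5, -5]
OVER     [-5, -5, -5]
ROT      [-5, -5, -5]
DIV      [-5, 1]
SWAP     [1, -5]
SUB      [6]
PUSH 0   [6, 0]
POP      [6]
PUSH -2  [6, -2]
SWAP     [-2, 6]
MUL      [-12]
POP      []
PUSH 6   [6]
PUSH -8  [6, -8]
MUL      [-48]
PUSH 3   [-48, 3]
SWAP     [3, -48]
ROT  — needs 3 operands, stack has 2 → underflow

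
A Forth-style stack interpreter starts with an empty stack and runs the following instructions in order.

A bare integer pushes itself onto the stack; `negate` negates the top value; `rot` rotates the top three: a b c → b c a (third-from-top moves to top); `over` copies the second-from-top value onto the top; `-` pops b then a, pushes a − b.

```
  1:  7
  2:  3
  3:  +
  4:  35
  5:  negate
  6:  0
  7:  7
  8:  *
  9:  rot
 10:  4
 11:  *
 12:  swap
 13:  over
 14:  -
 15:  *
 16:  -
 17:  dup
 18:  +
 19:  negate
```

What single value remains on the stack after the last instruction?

7      -> 7
3      -> 7 3
+      -> 10
35     -> 10 35
negate -> 10 -35
0      -> 10 -35 0
7      -> 10 -35 0 7
*      -> 10 -35 0
rot    -> -35 0 10
4      -> -35 0 10 4
*      -> -35 0 40
swap   -> -35 40 0
over   -> -35 40 0 40
-      -> -35 40 -40
*      -> -35 -1600
-      -> 1565
dup    -> 1565 1565
+      -> 3130
negate -> -3130

-3130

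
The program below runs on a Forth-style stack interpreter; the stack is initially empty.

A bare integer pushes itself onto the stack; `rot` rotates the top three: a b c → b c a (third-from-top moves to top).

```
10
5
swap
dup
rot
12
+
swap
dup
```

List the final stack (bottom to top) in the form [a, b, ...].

[10, 17, 10, 10]

10    10
5     10 5
swap  5 10
dup   5 10 10
rot   10 10 5
12    10 10 5 12
+     10 10 17
swap  10 17 10
dup   10 17 10 10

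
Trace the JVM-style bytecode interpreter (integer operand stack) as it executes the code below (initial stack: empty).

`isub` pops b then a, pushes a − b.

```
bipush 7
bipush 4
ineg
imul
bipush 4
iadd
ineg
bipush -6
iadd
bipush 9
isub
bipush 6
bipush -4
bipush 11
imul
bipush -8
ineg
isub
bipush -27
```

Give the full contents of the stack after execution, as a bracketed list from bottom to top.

bipush 7   → [7]
bipush 4   → [7, 4]
ineg       → [7, -4]
imul       → [-28]
bipush 4   → [-28, 4]
iadd       → [-24]
ineg       → [24]
bipush -6  → [24, -6]
iadd       → [18]
bipush 9   → [18, 9]
isub       → [9]
bipush 6   → [9, 6]
bipush -4  → [9, 6, -4]
bipush 11  → [9, 6, -4, 11]
imul       → [9, 6, -44]
bipush -8  → [9, 6, -44, -8]
ineg       → [9, 6, -44, 8]
isub       → [9, 6, -52]
bipush -27 → [9, 6, -52, -27]

[9, 6, -52, -27]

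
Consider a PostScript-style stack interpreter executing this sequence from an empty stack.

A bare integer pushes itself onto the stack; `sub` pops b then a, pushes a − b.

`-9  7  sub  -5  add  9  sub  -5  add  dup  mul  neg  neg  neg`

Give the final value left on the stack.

-9   [-9]
7    [-9, 7]
sub  [-16]
-5   [-16, -5]
add  [-21]
9    [-21, 9]
sub  [-30]
-5   [-30, -5]
add  [-35]
dup  [-35, -35]
mul  [1225]
neg  [-1225]
neg  [1225]
neg  [-1225]

-1225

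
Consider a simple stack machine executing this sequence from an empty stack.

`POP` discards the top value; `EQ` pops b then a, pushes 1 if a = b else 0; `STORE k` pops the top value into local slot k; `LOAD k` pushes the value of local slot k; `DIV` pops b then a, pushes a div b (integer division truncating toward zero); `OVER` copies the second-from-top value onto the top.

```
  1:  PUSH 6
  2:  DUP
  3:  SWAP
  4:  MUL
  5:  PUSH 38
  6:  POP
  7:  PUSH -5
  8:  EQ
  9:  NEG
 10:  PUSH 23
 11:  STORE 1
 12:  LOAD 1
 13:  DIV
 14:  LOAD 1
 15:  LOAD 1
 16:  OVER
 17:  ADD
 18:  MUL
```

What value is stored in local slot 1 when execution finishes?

23

PUSH 6  : [6]
DUP     : [6, 6]
SWAP    : [6, 6]
MUL     : [36]
PUSH 38 : [36, 38]
POP     : [36]
PUSH -5 : [36, -5]
EQ      : [0]
NEG     : [0]
PUSH 23 : [0, 23]
STORE 1 : [0]
LOAD 1  : [0, 23]
DIV     : [0]
LOAD 1  : [0, 23]
LOAD 1  : [0, 23, 23]
OVER    : [0, 23, 23, 23]
ADD     : [0, 23, 46]
MUL     : [0, 1058]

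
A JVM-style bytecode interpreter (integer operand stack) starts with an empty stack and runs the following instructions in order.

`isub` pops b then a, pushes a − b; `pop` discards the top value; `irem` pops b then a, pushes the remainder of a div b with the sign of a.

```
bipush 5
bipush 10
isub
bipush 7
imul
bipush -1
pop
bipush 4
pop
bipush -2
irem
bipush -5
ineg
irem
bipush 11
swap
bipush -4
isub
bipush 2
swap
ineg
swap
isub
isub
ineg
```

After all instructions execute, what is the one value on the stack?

-16

bipush 5  : 5
bipush 10 : 5 10
isub      : -5
bipush 7  : -5 7
imul      : -35
bipush -1 : -35 -1
pop       : -35
bipush 4  : -35 4
pop       : -35
bipush -2 : -35 -2
irem      : -1
bipush -5 : -1 -5
ineg      : -1 5
irem      : -1
bipush 11 : -1 11
swap      : 11 -1
bipush -4 : 11 -1 -4
isub      : 11 3
bipush 2  : 11 3 2
swap      : 11 2 3
ineg      : 11 2 -3
swap      : 11 -3 2
isub      : 11 -5
isub      : 16
ineg      : -16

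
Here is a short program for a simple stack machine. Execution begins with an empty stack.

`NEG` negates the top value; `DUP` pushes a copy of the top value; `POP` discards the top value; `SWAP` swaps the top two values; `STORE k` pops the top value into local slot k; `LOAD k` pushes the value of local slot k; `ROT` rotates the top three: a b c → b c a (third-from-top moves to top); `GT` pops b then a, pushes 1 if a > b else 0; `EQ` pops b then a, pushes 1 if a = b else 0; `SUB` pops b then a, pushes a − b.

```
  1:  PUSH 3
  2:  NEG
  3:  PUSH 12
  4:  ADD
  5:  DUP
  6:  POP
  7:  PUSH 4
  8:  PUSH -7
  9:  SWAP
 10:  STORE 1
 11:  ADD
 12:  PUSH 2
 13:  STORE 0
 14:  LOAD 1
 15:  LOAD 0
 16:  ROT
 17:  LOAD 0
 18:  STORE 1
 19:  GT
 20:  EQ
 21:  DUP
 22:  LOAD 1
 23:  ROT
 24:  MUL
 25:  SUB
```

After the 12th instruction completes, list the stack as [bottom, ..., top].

PUSH 3  -> 3
NEG     -> -3
PUSH 12 -> -3 12
ADD     -> 9
DUP     -> 9 9
POP     -> 9
PUSH 4  -> 9 4
PUSH -7 -> 9 4 -7
SWAP    -> 9 -7 4
STORE 1 -> 9 -7
ADD     -> 2
PUSH 2  -> 2 2

[2, 2]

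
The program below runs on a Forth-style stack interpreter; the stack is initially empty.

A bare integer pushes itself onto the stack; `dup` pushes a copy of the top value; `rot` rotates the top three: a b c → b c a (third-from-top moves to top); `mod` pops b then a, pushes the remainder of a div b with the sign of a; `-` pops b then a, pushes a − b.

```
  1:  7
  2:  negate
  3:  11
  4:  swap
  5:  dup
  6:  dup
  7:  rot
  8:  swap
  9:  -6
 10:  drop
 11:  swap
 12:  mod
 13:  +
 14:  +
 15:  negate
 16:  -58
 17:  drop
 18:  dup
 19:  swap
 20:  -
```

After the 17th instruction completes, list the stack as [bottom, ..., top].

7      -> 7
negate -> -7
11     -> -7 11
swap   -> 11 -7
dup    -> 11 -7 -7
dup    -> 11 -7 -7 -7
rot    -> 11 -7 -7 -7
swap   -> 11 -7 -7 -7
-6     -> 11 -7 -7 -7 -6
drop   -> 11 -7 -7 -7
swap   -> 11 -7 -7 -7
mod    -> 11 -7 0
+      -> 11 -7
+      -> 4
negate -> -4
-58    -> -4 -58
drop   -> -4

[-4]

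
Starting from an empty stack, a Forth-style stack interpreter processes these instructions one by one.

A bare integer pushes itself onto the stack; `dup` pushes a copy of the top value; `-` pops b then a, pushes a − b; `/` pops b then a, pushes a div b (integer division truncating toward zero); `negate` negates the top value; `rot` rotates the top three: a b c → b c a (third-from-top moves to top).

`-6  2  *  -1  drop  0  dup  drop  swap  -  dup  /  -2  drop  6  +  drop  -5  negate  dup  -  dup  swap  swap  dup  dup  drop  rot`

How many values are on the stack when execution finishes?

-6      -6
2       -6 2
*       -12
-1      -12 -1
drop    -12
0       -12 0
dup     -12 0 0
drop    -12 0
swap    0 -12
-       12
dup     12 12
/       1
-2      1 -2
drop    1
6       1 6
+       7
drop    (empty)
-5      -5
negate  5
dup     5 5
-       0
dup     0 0
swap    0 0
swap    0 0
dup     0 0 0
dup     0 0 0 0
drop    0 0 0
rot     0 0 0

3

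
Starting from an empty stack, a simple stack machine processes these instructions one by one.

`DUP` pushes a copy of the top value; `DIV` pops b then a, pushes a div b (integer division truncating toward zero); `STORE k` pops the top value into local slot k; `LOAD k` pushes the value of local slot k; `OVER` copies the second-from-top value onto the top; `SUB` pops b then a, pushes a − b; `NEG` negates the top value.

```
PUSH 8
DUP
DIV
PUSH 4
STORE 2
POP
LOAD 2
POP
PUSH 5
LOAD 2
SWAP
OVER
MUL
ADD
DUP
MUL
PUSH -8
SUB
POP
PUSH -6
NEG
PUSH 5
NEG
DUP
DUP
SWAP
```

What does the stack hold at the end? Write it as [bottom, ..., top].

[6, -5, -5, -5]

PUSH 8  → [8]
DUP     → [8, 8]
DIV     → [1]
PUSH 4  → [1, 4]
STORE 2 → [1]
POP     → []
LOAD 2  → [4]
POP     → []
PUSH 5  → [5]
LOAD 2  → [5, 4]
SWAP    → [4, 5]
OVER    → [4, 5, 4]
MUL     → [4, 20]
ADD     → [24]
DUP     → [24, 24]
MUL     → [576]
PUSH -8 → [576, -8]
SUB     → [584]
POP     → []
PUSH -6 → [-6]
NEG     → [6]
PUSH 5  → [6, 5]
NEG     → [6, -5]
DUP     → [6, -5, -5]
DUP     → [6, -5, -5, -5]
SWAP    → [6, -5, -5, -5]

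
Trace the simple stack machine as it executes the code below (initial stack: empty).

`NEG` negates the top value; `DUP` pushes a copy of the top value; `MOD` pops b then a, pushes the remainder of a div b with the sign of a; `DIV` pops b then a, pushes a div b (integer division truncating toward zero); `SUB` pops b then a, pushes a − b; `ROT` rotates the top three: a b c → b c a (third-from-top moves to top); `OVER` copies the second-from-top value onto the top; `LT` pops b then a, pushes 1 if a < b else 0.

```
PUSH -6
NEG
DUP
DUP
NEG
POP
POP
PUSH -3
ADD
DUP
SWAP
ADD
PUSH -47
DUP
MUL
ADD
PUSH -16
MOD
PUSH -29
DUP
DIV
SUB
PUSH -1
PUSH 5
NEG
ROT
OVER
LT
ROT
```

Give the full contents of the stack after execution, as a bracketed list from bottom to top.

PUSH -6   -6
NEG       6
DUP       6 6
DUP       6 6 6
NEG       6 6 -6
POP       6 6
POP       6
PUSH -3   6 -3
ADD       3
DUP       3 3
SWAP      3 3
ADD       6
PUSH -47  6 -47
DUP       6 -47 -47
MUL       6 2209
ADD       2215
PUSH -16  2215 -16
MOD       7
PUSH -29  7 -29
DUP       7 -29 -29
DIV       7 1
SUB       6
PUSH -1   6 -1
PUSH 5    6 -1 5
NEG       6 -1 -5
ROT       -1 -5 6
OVER      -1 -5 6 -5
LT        -1 -5 0
ROT       -5 0 -1

[-5, 0, -1]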